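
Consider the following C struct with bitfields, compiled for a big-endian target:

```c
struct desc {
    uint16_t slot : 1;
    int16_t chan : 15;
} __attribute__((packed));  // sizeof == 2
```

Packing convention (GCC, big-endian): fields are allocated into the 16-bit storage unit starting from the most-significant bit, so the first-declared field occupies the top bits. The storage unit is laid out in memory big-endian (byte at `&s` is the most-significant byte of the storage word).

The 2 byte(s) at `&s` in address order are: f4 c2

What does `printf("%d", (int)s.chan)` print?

[0]=0xf4 [1]=0xc2 (big-endian) → word 0xf4c2
slot [15+:1] = (word>>15) & 0x1 = 1
chan [0+:15] = (word>>0) & 0x7fff = 29890  ←
chan signed 15b, MSB=1: 29890 - 32768 = -2878

-2878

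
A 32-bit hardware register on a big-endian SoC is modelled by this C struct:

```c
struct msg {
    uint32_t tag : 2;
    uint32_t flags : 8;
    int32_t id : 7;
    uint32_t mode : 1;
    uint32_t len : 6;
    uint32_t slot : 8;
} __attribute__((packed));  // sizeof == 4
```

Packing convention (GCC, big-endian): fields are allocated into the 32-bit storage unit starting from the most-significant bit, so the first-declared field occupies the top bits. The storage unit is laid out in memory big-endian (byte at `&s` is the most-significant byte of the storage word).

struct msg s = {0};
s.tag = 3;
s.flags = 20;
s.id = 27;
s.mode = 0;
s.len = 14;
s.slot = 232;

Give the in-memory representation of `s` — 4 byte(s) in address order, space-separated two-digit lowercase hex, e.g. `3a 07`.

tag (2b) val=3 bits=0x3 at bit 30: 0xc0000000
flags (8b) val=20 bits=0x14 at bit 22: 0xc5000000
id (7b) val=27 bits=0x1b at bit 15: 0xc50d8000
mode (1b) val=0 bits=0x0 at bit 14: 0xc50d8000
len (6b) val=14 bits=0xe at bit 8: 0xc50d8e00
slot (8b) val=232 bits=0xe8 at bit 0: 0xc50d8ee8
word = 0xc50d8ee8 → big-endian bytes:
  [0]=0xc5  [1]=0x0d  [2]=0x8e  [3]=0xe8

c5 0d 8e e8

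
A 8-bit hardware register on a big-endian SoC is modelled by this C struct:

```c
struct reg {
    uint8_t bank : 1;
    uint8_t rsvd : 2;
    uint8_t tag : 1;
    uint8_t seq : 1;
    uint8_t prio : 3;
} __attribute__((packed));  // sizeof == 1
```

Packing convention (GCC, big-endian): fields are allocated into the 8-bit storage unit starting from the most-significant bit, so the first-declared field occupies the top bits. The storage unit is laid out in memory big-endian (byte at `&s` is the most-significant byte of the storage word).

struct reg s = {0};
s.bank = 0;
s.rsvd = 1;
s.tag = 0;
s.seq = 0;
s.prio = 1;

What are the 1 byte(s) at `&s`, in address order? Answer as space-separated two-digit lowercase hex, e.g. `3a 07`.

bank (1b) val=0 bits=0x0 at bit 7: 0x00
rsvd (2b) val=1 bits=0x1 at bit 5: 0x20
tag (1b) val=0 bits=0x0 at bit 4: 0x20
seq (1b) val=0 bits=0x0 at bit 3: 0x20
prio (3b) val=1 bits=0x1 at bit 0: 0x21
word = 0x21 → big-endian bytes:
  [0]=0x21

21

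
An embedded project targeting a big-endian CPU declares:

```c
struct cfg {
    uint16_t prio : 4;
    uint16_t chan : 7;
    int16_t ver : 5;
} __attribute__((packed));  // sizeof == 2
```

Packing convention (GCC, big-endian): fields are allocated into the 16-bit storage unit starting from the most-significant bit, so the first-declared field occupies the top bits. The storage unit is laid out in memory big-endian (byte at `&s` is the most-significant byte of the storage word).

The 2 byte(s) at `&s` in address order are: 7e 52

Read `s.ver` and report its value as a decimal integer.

[0]=0x7e [1]=0x52 (big-endian) → word 0x7e52
prio:4 @ bit 12 → (0x7e52>>12)&0xf = 0x7
chan:7 @ bit 5 → (0x7e52>>5)&0x7f = 0x72
ver:5 @ bit 0 → (0x7e52>>0)&0x1f = 0x12  ←
ver signed 5b, MSB=1: 18 - 32 = -14

-14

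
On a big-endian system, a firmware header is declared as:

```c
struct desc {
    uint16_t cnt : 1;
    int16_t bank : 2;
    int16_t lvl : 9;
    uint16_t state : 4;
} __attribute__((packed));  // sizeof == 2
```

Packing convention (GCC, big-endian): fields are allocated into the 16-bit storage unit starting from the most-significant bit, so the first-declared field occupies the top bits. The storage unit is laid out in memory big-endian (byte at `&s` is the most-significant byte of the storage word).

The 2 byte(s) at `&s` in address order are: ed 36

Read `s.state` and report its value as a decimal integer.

[0]=0xed [1]=0x36 (big-endian) → word 0xed36
cnt:1 @ bit 15 → (0xed36>>15)&0x1 = 0x1
bank:2 @ bit 13 → (0xed36>>13)&0x3 = 0x3
lvl:9 @ bit 4 → (0xed36>>4)&0x1ff = 0xd3
state:4 @ bit 0 → (0xed36>>0)&0xf = 0x6  ←

6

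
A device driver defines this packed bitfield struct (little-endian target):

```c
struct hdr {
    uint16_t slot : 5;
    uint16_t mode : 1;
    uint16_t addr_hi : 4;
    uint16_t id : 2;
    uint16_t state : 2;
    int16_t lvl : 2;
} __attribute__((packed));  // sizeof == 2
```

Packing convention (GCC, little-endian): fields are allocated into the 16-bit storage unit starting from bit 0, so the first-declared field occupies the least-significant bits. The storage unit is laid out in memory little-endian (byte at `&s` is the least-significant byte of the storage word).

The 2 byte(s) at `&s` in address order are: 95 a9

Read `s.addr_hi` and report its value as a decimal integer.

6

[0]=0x95 [1]=0xa9 (little-endian) → word 0xa995
slot:5 @ bit 0 → (0xa995>>0)&0x1f = 0x15
mode:1 @ bit 5 → (0xa995>>5)&0x1 = 0x0
addr_hi:4 @ bit 6 → (0xa995>>6)&0xf = 0x6  ←
id:2 @ bit 10 → (0xa995>>10)&0x3 = 0x2
state:2 @ bit 12 → (0xa995>>12)&0x3 = 0x2
lvl:2 @ bit 14 → (0xa995>>14)&0x3 = 0x2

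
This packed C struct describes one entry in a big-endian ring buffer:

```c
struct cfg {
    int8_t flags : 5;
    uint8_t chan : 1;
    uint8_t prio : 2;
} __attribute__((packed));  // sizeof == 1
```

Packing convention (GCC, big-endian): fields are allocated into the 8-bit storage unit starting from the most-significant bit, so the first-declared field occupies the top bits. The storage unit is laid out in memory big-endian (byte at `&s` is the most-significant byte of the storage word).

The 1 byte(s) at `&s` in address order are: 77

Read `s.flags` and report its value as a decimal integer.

[0]=0x77 (big-endian) → word 0x77
flags:5 @ bit 3 → (0x77>>3)&0x1f = 0xe  ←
chan:1 @ bit 2 → (0x77>>2)&0x1 = 0x1
prio:2 @ bit 0 → (0x77>>0)&0x3 = 0x3
flags signed 5b, MSB=0: value = 14

14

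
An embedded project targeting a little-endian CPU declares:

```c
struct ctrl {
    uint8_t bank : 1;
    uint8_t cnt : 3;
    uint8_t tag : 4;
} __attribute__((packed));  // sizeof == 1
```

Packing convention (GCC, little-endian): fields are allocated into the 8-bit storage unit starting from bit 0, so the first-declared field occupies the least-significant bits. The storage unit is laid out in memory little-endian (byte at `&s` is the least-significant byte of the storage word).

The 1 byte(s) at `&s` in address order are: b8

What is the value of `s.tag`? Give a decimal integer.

[0]=0xb8 (little-endian) → word 0xb8
bank:1 @ bit 0 → (0xb8>>0)&0x1 = 0x0
cnt:3 @ bit 1 → (0xb8>>1)&0x7 = 0x4
tag:4 @ bit 4 → (0xb8>>4)&0xf = 0xb  ←

11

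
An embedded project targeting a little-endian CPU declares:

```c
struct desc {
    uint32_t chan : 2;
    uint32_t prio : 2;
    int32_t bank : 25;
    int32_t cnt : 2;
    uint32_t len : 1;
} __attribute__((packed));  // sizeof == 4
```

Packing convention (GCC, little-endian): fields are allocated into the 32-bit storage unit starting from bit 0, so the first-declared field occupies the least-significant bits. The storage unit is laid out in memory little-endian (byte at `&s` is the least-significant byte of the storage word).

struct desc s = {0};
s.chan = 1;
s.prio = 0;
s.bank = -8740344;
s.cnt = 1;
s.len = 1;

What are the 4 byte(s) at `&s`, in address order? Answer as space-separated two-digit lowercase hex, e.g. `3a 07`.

chan:2 = 1 → 0x1 << 0 → word 0x00000001
prio:2 = 0 → 0x0 << 2 → word 0x00000001
bank:25 = -8740344 → 0x17aa208 << 4 → word 0x17aa2081
cnt:2 = 1 → 0x1 << 29 → word 0x37aa2081
len:1 = 1 → 0x1 << 31 → word 0xb7aa2081
word = 0xb7aa2081 → little-endian bytes:
  [0]=0x81  [1]=0x20  [2]=0xaa  [3]=0xb7

81 20 aa b7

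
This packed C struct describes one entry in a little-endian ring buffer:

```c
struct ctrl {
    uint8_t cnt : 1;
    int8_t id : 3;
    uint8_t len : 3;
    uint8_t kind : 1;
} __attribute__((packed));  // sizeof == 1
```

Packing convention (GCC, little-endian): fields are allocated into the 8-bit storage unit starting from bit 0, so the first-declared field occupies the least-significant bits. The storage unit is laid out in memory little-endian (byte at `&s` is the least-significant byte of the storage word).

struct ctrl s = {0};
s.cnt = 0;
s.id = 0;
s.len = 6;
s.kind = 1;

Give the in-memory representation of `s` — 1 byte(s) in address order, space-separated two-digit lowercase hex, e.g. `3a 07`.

e0

cnt (1b) val=0 bits=0x0 at bit 0: 0x00
id (3b) val=0 bits=0x0 at bit 1: 0x00
len (3b) val=6 bits=0x6 at bit 4: 0x60
kind (1b) val=1 bits=0x1 at bit 7: 0xe0
word = 0xe0 → little-endian bytes:
  [0]=0xe0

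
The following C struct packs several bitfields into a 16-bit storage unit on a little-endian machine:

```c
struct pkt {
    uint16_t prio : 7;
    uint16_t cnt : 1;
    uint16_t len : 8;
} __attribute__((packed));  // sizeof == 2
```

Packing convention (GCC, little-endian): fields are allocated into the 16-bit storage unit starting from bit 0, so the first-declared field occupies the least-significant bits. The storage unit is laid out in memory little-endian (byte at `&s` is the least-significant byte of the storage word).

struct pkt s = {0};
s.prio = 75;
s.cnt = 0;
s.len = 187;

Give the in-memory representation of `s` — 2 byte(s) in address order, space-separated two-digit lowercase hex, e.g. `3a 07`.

prio (7b) val=75 bits=0x4b at bit 0: 0x004b
cnt (1b) val=0 bits=0x0 at bit 7: 0x004b
len (8b) val=187 bits=0xbb at bit 8: 0xbb4b
word = 0xbb4b → little-endian bytes:
  [0]=0x4b  [1]=0xbb

4b bb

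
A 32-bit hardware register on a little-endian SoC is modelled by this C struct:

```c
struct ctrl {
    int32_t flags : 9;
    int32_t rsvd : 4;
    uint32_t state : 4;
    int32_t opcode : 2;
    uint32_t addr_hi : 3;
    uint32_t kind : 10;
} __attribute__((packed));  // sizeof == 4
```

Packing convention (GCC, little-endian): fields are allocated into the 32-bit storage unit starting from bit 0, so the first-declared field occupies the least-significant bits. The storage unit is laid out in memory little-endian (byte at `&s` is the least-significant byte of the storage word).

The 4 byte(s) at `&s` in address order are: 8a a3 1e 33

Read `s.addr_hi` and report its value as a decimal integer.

[0]=0x8a [1]=0xa3 [2]=0x1e [3]=0x33 (little-endian) → word 0x331ea38a
flags [0+:9] = (word>>0) & 0x1ff = 394
rsvd [9+:4] = (word>>9) & 0xf = 1
state [13+:4] = (word>>13) & 0xf = 5
opcode [17+:2] = (word>>17) & 0x3 = 3
addr_hi [19+:3] = (word>>19) & 0x7 = 3  ←
kind [22+:10] = (word>>22) & 0x3ff = 204

3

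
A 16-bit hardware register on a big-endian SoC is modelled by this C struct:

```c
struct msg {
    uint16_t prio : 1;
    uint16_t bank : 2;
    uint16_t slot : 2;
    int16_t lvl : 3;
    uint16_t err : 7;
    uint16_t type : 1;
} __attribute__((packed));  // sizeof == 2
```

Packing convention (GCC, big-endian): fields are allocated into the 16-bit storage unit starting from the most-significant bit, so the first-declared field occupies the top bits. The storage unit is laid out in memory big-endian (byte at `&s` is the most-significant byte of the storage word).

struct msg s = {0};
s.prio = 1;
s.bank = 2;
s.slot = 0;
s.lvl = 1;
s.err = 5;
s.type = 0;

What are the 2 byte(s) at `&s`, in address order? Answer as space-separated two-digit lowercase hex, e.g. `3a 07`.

[15+:1] prio=1 & 0x1 = 0x1; word=0x8000
[13+:2] bank=2 & 0x3 = 0x2; word=0xc000
[11+:2] slot=0 & 0x3 = 0x0; word=0xc000
[8+:3] lvl=1 & 0x7 = 0x1; word=0xc100
[1+:7] err=5 & 0x7f = 0x5; word=0xc10a
[0+:1] type=0 & 0x1 = 0x0; word=0xc10a
word = 0xc10a → big-endian bytes:
  [0]=0xc1  [1]=0x0a

c1 0a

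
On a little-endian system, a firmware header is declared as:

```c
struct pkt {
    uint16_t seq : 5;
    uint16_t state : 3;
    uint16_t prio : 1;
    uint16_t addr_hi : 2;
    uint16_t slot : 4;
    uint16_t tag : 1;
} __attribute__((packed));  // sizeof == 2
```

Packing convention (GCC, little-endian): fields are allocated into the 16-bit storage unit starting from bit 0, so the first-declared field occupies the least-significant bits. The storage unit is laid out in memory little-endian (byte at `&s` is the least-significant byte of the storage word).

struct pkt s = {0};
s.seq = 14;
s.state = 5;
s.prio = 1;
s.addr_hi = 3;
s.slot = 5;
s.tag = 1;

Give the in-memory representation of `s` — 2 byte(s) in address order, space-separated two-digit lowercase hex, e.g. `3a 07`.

ae af

seq:5 = 14 → 0xe << 0 → word 0x000e
state:3 = 5 → 0x5 << 5 → word 0x00ae
prio:1 = 1 → 0x1 << 8 → word 0x01ae
addr_hi:2 = 3 → 0x3 << 9 → word 0x07ae
slot:4 = 5 → 0x5 << 11 → word 0x2fae
tag:1 = 1 → 0x1 << 15 → word 0xafae
word = 0xafae → little-endian bytes:
  [0]=0xae  [1]=0xaf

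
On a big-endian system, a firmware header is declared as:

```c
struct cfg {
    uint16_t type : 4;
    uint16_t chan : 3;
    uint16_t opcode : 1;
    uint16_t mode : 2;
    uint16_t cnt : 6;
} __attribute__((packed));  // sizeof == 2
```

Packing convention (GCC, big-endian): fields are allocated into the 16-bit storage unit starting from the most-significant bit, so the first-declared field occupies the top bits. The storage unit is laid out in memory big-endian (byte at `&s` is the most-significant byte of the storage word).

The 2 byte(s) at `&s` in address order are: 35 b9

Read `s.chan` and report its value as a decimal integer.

[0]=0x35 [1]=0xb9 (big-endian) → word 0x35b9
type:4 @ bit 12 → (0x35b9>>12)&0xf = 0x3
chan:3 @ bit 9 → (0x35b9>>9)&0x7 = 0x2  ←
opcode:1 @ bit 8 → (0x35b9>>8)&0x1 = 0x1
mode:2 @ bit 6 → (0x35b9>>6)&0x3 = 0x2
cnt:6 @ bit 0 → (0x35b9>>0)&0x3f = 0x39

2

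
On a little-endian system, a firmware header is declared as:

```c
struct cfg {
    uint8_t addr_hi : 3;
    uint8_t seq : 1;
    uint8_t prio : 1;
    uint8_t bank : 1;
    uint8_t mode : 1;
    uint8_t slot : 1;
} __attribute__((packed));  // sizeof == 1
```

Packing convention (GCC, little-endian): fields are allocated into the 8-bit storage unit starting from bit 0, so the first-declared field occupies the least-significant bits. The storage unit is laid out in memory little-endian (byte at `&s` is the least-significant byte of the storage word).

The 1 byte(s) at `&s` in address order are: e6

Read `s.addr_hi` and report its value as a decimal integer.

6

[0]=0xe6 (little-endian) → word 0xe6
addr_hi:3 @ bit 0 → (0xe6>>0)&0x7 = 0x6  ←
seq:1 @ bit 3 → (0xe6>>3)&0x1 = 0x0
prio:1 @ bit 4 → (0xe6>>4)&0x1 = 0x0
bank:1 @ bit 5 → (0xe6>>5)&0x1 = 0x1
mode:1 @ bit 6 → (0xe6>>6)&0x1 = 0x1
slot:1 @ bit 7 → (0xe6>>7)&0x1 = 0x1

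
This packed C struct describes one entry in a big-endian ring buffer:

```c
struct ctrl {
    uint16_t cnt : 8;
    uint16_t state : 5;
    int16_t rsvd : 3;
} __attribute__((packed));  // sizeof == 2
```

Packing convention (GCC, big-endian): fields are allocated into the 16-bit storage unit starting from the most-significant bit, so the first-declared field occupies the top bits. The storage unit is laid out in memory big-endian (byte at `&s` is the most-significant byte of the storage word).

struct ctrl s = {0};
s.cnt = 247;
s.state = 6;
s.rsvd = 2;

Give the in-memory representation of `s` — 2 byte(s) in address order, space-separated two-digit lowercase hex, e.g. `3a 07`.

f7 32

cnt:8 = 247 → 0xf7 << 8 → word 0xf700
state:5 = 6 → 0x6 << 3 → word 0xf730
rsvd:3 = 2 → 0x2 << 0 → word 0xf732
word = 0xf732 → big-endian bytes:
  [0]=0xf7  [1]=0x32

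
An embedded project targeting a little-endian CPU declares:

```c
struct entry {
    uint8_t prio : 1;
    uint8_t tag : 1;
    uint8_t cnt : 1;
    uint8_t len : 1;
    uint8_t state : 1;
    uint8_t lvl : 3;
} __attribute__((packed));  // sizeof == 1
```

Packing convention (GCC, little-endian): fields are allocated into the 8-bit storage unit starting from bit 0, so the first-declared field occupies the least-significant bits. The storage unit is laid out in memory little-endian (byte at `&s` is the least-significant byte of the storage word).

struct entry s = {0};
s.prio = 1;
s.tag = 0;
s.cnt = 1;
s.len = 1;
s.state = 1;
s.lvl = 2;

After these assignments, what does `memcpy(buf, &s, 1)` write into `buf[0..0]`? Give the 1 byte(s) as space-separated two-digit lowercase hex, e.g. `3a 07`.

5d

prio (1b) val=1 bits=0x1 at bit 0: 0x01
tag (1b) val=0 bits=0x0 at bit 1: 0x01
cnt (1b) val=1 bits=0x1 at bit 2: 0x05
len (1b) val=1 bits=0x1 at bit 3: 0x0d
state (1b) val=1 bits=0x1 at bit 4: 0x1d
lvl (3b) val=2 bits=0x2 at bit 5: 0x5d
word = 0x5d → little-endian bytes:
  [0]=0x5d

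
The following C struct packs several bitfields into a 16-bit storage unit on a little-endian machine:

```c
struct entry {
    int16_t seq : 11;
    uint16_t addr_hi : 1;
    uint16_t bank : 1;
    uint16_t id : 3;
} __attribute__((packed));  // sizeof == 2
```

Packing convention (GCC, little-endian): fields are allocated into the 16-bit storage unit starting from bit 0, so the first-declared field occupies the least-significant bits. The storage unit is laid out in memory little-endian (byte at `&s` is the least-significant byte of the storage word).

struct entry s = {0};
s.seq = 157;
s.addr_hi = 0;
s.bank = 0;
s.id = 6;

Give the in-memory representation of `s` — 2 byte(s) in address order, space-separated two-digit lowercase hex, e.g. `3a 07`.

seq:11 = 157 → 0x9d << 0 → word 0x009d
addr_hi:1 = 0 → 0x0 << 11 → word 0x009d
bank:1 = 0 → 0x0 << 12 → word 0x009d
id:3 = 6 → 0x6 << 13 → word 0xc09d
word = 0xc09d → little-endian bytes:
  [0]=0x9d  [1]=0xc0

9d c0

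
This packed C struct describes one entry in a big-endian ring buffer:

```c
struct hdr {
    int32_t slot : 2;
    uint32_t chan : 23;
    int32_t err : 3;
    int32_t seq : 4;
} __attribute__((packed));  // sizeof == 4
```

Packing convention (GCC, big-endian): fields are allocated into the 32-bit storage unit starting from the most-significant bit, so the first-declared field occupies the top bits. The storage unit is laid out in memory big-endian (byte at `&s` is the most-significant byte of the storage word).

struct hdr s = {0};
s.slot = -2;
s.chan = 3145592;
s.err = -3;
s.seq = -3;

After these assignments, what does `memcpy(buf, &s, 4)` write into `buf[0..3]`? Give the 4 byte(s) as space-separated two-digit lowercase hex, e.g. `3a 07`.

slot:2 = -2 → 0x2 << 30 → word 0x80000000
chan:23 = 3145592 → 0x2fff78 << 7 → word 0x97ffbc00
err:3 = -3 → 0x5 << 4 → word 0x97ffbc50
seq:4 = -3 → 0xd << 0 → word 0x97ffbc5d
word = 0x97ffbc5d → big-endian bytes:
  [0]=0x97  [1]=0xff  [2]=0xbc  [3]=0x5d

97 ff bc 5d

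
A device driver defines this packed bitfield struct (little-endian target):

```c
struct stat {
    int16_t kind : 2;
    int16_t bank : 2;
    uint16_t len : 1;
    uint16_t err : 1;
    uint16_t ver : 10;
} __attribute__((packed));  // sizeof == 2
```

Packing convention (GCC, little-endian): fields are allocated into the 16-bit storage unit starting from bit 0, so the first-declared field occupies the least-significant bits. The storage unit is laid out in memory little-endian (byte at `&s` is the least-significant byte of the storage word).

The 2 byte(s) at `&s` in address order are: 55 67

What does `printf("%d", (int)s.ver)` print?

[0]=0x55 [1]=0x67 (little-endian) → word 0x6755
kind [0+:2] = (word>>0) & 0x3 = 1
bank [2+:2] = (word>>2) & 0x3 = 1
len [4+:1] = (word>>4) & 0x1 = 1
err [5+:1] = (word>>5) & 0x1 = 0
ver [6+:10] = (word>>6) & 0x3ff = 413  ←

413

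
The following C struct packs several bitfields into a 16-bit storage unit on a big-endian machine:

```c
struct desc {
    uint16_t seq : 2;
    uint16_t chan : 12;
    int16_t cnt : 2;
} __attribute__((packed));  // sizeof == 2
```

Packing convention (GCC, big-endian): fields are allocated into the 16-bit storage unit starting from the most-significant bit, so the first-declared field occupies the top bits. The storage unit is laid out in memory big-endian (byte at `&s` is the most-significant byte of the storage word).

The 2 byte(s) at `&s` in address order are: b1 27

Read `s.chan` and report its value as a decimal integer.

3145

[0]=0xb1 [1]=0x27 (big-endian) → word 0xb127
seq:2 @ bit 14 → (0xb127>>14)&0x3 = 0x2
chan:12 @ bit 2 → (0xb127>>2)&0xfff = 0xc49  ←
cnt:2 @ bit 0 → (0xb127>>0)&0x3 = 0x3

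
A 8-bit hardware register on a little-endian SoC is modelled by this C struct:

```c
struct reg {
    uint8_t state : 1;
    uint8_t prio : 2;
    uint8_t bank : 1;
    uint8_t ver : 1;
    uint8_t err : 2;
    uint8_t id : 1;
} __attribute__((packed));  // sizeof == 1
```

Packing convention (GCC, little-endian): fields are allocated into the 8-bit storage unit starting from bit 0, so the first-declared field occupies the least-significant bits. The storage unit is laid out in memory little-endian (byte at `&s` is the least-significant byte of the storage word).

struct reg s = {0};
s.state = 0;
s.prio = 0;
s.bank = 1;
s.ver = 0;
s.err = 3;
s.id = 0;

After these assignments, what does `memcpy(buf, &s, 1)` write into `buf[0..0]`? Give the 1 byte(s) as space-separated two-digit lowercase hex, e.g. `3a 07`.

[0+:1] state=0 & 0x1 = 0x0; word=0x00
[1+:2] prio=0 & 0x3 = 0x0; word=0x00
[3+:1] bank=1 & 0x1 = 0x1; word=0x08
[4+:1] ver=0 & 0x1 = 0x0; word=0x08
[5+:2] err=3 & 0x3 = 0x3; word=0x68
[7+:1] id=0 & 0x1 = 0x0; word=0x68
word = 0x68 → little-endian bytes:
  [0]=0x68

68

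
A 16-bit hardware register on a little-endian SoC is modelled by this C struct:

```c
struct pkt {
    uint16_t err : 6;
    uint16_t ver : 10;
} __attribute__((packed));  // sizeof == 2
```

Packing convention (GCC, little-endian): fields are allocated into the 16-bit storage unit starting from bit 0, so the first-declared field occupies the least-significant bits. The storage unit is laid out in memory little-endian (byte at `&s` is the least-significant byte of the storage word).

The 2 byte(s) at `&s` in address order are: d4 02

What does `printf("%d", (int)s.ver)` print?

[0]=0xd4 [1]=0x02 (little-endian) → word 0x02d4
err:6 @ bit 0 → (0x02d4>>0)&0x3f = 0x14
ver:10 @ bit 6 → (0x02d4>>6)&0x3ff = 0xb  ←

11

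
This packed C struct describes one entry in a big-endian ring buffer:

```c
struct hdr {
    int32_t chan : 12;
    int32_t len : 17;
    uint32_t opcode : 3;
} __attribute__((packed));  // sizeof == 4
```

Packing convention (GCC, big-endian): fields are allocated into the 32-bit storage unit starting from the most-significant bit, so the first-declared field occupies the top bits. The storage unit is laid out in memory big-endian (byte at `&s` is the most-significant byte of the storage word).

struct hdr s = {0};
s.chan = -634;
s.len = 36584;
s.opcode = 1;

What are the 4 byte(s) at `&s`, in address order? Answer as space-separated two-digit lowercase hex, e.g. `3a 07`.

chan (12b) val=-634 bits=0xd86 at bit 20: 0xd8600000
len (17b) val=36584 bits=0x8ee8 at bit 3: 0xd8647740
opcode (3b) val=1 bits=0x1 at bit 0: 0xd8647741
word = 0xd8647741 → big-endian bytes:
  [0]=0xd8  [1]=0x64  [2]=0x77  [3]=0x41

d8 64 77 41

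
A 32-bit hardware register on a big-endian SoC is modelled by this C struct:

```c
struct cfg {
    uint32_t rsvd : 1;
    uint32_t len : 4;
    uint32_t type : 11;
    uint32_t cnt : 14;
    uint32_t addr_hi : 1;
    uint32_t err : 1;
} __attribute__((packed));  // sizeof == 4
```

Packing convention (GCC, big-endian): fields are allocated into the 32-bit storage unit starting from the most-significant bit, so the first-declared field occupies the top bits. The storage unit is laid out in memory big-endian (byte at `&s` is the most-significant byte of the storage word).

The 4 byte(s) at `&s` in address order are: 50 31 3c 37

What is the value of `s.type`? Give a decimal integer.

49

[0]=0x50 [1]=0x31 [2]=0x3c [3]=0x37 (big-endian) → word 0x50313c37
rsvd [31+:1] = (word>>31) & 0x1 = 0
len [27+:4] = (word>>27) & 0xf = 10
type [16+:11] = (word>>16) & 0x7ff = 49  ←
cnt [2+:14] = (word>>2) & 0x3fff = 3853
addr_hi [1+:1] = (word>>1) & 0x1 = 1
err [0+:1] = (word>>0) & 0x1 = 1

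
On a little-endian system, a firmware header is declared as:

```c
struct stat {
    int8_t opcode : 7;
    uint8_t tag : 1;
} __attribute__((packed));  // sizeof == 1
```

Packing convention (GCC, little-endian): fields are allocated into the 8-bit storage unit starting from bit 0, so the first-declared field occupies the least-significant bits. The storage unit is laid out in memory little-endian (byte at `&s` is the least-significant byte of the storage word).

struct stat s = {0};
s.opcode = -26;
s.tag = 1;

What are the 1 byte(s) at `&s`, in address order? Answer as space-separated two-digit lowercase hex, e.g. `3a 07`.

opcode (7b) val=-26 bits=0x66 at bit 0: 0x66
tag (1b) val=1 bits=0x1 at bit 7: 0xe6
word = 0xe6 → little-endian bytes:
  [0]=0xe6

e6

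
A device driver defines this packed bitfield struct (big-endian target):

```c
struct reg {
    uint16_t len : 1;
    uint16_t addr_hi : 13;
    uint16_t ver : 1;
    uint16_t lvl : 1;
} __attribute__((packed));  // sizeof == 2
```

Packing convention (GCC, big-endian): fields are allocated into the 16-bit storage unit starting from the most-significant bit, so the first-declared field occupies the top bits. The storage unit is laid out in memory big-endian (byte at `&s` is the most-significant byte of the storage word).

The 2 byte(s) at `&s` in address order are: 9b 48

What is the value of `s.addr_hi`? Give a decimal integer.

[0]=0x9b [1]=0x48 (big-endian) → word 0x9b48
len:1 @ bit 15 → (0x9b48>>15)&0x1 = 0x1
addr_hi:13 @ bit 2 → (0x9b48>>2)&0x1fff = 0x6d2  ←
ver:1 @ bit 1 → (0x9b48>>1)&0x1 = 0x0
lvl:1 @ bit 0 → (0x9b48>>0)&0x1 = 0x0

1746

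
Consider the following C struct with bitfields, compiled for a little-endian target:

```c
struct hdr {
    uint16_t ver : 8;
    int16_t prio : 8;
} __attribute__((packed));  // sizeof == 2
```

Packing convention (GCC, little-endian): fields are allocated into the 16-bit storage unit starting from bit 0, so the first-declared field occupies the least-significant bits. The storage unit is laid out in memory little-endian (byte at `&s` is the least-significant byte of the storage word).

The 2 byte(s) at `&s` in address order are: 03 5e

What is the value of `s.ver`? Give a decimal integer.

[0]=0x03 [1]=0x5e (little-endian) → word 0x5e03
ver [0+:8] = (word>>0) & 0xff = 3  ←
prio [8+:8] = (word>>8) & 0xff = 94

3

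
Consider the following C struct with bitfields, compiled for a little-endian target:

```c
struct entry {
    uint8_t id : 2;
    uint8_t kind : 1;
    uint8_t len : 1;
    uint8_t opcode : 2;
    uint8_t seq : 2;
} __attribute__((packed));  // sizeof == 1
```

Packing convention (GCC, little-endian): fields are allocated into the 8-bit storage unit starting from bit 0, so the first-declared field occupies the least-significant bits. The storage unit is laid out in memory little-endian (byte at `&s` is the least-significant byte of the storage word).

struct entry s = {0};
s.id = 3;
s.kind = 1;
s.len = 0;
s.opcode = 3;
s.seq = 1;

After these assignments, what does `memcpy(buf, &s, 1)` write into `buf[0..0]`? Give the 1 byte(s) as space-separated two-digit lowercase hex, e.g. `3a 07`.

id:2 = 3 → 0x3 << 0 → word 0x03
kind:1 = 1 → 0x1 << 2 → word 0x07
len:1 = 0 → 0x0 << 3 → word 0x07
opcode:2 = 3 → 0x3 << 4 → word 0x37
seq:2 = 1 → 0x1 << 6 → word 0x77
word = 0x77 → little-endian bytes:
  [0]=0x77

77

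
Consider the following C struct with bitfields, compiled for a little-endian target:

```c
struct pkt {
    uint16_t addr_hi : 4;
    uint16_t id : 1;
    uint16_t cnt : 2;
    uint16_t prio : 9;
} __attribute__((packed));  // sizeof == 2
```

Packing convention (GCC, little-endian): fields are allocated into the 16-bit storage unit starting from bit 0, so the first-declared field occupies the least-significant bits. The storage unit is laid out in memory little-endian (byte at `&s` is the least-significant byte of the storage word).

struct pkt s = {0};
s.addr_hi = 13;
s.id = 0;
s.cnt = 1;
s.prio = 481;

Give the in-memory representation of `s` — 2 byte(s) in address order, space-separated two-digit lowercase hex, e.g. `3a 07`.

ad f0

[0+:4] addr_hi=13 & 0xf = 0xd; word=0x000d
[4+:1] id=0 & 0x1 = 0x0; word=0x000d
[5+:2] cnt=1 & 0x3 = 0x1; word=0x002d
[7+:9] prio=481 & 0x1ff = 0x1e1; word=0xf0ad
word = 0xf0ad → little-endian bytes:
  [0]=0xad  [1]=0xf0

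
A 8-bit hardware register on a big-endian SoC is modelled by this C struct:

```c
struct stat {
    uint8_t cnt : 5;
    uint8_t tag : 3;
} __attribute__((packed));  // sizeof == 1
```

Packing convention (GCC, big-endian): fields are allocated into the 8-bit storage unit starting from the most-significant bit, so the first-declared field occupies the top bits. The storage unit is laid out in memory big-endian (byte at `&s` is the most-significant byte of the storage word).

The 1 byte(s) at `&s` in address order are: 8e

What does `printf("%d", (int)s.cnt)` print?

17

[0]=0x8e (big-endian) → word 0x8e
cnt:5 @ bit 3 → (0x8e>>3)&0x1f = 0x11  ←
tag:3 @ bit 0 → (0x8e>>0)&0x7 = 0x6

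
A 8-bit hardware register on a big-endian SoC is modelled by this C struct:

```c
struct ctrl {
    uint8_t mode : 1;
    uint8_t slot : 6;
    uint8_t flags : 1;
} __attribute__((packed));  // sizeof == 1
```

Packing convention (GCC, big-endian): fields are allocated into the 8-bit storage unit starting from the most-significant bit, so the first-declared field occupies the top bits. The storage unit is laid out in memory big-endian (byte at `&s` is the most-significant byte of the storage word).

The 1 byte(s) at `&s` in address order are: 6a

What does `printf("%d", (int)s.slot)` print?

53

[0]=0x6a (big-endian) → word 0x6a
mode:1 @ bit 7 → (0x6a>>7)&0x1 = 0x0
slot:6 @ bit 1 → (0x6a>>1)&0x3f = 0x35  ←
flags:1 @ bit 0 → (0x6a>>0)&0x1 = 0x0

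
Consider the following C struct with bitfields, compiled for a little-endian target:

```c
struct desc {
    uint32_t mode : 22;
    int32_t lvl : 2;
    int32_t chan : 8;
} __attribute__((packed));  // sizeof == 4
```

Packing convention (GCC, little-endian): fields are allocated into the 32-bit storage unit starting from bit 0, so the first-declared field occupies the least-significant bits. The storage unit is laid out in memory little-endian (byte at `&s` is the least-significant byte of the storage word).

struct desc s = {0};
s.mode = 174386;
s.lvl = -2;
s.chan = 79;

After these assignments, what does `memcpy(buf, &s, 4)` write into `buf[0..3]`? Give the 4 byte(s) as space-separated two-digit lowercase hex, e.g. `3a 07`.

[0+:22] mode=174386 & 0x3fffff = 0x2a932; word=0x0002a932
[22+:2] lvl=-2 & 0x3 = 0x2; word=0x0082a932
[24+:8] chan=79 & 0xff = 0x4f; word=0x4f82a932
word = 0x4f82a932 → little-endian bytes:
  [0]=0x32  [1]=0xa9  [2]=0x82  [3]=0x4f

32 a9 82 4f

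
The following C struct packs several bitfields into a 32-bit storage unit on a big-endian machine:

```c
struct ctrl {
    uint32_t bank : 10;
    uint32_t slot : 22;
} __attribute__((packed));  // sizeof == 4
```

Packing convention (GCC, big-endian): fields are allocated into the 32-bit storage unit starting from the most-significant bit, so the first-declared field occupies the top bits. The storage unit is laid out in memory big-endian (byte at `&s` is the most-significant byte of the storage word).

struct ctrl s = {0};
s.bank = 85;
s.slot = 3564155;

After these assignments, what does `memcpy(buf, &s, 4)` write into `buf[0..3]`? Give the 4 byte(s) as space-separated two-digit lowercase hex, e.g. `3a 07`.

[22+:10] bank=85 & 0x3ff = 0x55; word=0x15400000
[0+:22] slot=3564155 & 0x3fffff = 0x36627b; word=0x1576627b
word = 0x1576627b → big-endian bytes:
  [0]=0x15  [1]=0x76  [2]=0x62  [3]=0x7b

15 76 62 7b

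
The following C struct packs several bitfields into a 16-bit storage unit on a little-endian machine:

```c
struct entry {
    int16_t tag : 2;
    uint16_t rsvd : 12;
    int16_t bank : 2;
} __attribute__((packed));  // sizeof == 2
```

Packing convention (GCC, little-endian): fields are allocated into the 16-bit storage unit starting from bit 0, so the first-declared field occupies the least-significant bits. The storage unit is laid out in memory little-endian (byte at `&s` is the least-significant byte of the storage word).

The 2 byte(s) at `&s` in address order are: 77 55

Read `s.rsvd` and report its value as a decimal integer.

[0]=0x77 [1]=0x55 (little-endian) → word 0x5577
tag [0+:2] = (word>>0) & 0x3 = 3
rsvd [2+:12] = (word>>2) & 0xfff = 1373  ←
bank [14+:2] = (word>>14) & 0x3 = 1

1373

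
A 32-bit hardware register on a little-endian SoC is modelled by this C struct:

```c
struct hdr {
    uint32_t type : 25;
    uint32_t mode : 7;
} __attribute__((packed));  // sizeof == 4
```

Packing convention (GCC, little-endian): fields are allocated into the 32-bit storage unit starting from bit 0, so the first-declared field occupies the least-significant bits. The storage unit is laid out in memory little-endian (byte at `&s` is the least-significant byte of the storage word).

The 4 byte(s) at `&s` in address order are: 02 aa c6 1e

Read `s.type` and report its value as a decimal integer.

[0]=0x02 [1]=0xaa [2]=0xc6 [3]=0x1e (little-endian) → word 0x1ec6aa02
type [0+:25] = (word>>0) & 0x1ffffff = 13019650  ←
mode [25+:7] = (word>>25) & 0x7f = 15

13019650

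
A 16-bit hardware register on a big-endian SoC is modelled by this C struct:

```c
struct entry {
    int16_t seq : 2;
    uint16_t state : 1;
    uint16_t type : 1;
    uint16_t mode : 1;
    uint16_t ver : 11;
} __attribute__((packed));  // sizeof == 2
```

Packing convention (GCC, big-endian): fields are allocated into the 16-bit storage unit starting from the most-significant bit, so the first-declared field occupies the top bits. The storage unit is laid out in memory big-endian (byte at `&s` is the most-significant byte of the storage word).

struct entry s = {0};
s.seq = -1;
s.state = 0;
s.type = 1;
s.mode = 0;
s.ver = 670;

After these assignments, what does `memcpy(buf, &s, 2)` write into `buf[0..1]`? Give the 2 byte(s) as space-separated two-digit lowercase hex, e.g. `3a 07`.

seq:2 = -1 → 0x3 << 14 → word 0xc000
state:1 = 0 → 0x0 << 13 → word 0xc000
type:1 = 1 → 0x1 << 12 → word 0xd000
mode:1 = 0 → 0x0 << 11 → word 0xd000
ver:11 = 670 → 0x29e << 0 → word 0xd29e
word = 0xd29e → big-endian bytes:
  [0]=0xd2  [1]=0x9e

d2 9e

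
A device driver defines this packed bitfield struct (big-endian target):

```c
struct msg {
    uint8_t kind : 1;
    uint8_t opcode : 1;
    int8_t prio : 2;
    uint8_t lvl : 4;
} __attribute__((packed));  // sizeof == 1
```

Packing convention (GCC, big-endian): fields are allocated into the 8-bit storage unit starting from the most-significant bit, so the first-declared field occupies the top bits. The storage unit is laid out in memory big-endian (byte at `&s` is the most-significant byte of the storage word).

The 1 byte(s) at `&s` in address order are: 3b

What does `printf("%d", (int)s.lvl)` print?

11

[0]=0x3b (big-endian) → word 0x3b
kind [7+:1] = (word>>7) & 0x1 = 0
opcode [6+:1] = (word>>6) & 0x1 = 0
prio [4+:2] = (word>>4) & 0x3 = 3
lvl [0+:4] = (word>>0) & 0xf = 11  ←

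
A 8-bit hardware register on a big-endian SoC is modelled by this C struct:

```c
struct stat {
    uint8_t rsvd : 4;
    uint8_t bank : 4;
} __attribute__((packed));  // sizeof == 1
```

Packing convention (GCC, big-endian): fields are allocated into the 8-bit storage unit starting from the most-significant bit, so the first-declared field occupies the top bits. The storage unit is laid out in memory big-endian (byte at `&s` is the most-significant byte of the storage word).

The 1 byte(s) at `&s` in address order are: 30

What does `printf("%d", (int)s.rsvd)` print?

[0]=0x30 (big-endian) → word 0x30
rsvd:4 @ bit 4 → (0x30>>4)&0xf = 0x3  ←
bank:4 @ bit 0 → (0x30>>0)&0xf = 0x0

3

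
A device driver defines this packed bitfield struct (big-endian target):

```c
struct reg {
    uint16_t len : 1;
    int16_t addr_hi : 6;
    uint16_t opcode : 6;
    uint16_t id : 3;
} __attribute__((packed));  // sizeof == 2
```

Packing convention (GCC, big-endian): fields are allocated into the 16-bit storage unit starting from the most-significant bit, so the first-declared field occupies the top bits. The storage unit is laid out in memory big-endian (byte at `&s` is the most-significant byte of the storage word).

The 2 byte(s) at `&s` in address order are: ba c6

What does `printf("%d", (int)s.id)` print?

6

[0]=0xba [1]=0xc6 (big-endian) → word 0xbac6
len:1 @ bit 15 → (0xbac6>>15)&0x1 = 0x1
addr_hi:6 @ bit 9 → (0xbac6>>9)&0x3f = 0x1d
opcode:6 @ bit 3 → (0xbac6>>3)&0x3f = 0x18
id:3 @ bit 0 → (0xbac6>>0)&0x7 = 0x6  ←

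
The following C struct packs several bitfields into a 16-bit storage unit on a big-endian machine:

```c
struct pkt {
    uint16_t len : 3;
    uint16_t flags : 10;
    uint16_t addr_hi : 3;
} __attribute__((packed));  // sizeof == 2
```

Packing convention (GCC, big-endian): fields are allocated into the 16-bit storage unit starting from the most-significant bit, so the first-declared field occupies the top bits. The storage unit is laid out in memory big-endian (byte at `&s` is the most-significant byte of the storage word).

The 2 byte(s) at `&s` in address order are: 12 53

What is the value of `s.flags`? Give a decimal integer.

[0]=0x12 [1]=0x53 (big-endian) → word 0x1253
len:3 @ bit 13 → (0x1253>>13)&0x7 = 0x0
flags:10 @ bit 3 → (0x1253>>3)&0x3ff = 0x24a  ←
addr_hi:3 @ bit 0 → (0x1253>>0)&0x7 = 0x3

586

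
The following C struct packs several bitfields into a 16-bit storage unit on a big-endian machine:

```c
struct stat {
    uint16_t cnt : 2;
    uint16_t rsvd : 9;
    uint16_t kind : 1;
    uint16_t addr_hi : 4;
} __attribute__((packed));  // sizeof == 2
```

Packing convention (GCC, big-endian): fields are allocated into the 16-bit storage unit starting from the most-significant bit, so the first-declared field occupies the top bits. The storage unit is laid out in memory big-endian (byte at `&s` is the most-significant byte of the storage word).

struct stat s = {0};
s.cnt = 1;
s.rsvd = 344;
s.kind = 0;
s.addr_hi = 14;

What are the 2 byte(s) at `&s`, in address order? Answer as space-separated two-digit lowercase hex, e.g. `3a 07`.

[14+:2] cnt=1 & 0x3 = 0x1; word=0x4000
[5+:9] rsvd=344 & 0x1ff = 0x158; word=0x6b00
[4+:1] kind=0 & 0x1 = 0x0; word=0x6b00
[0+:4] addr_hi=14 & 0xf = 0xe; word=0x6b0e
word = 0x6b0e → big-endian bytes:
  [0]=0x6b  [1]=0x0e

6b 0e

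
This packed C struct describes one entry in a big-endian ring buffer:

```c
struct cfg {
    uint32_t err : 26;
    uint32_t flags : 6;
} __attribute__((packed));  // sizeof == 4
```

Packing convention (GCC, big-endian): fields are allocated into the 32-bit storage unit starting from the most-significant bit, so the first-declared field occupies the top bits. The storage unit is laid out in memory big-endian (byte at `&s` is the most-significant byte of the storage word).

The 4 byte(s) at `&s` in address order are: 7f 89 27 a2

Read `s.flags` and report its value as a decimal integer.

[0]=0x7f [1]=0x89 [2]=0x27 [3]=0xa2 (big-endian) → word 0x7f8927a2
err:26 @ bit 6 → (0x7f8927a2>>6)&0x3ffffff = 0x1fe249e
flags:6 @ bit 0 → (0x7f8927a2>>0)&0x3f = 0x22  ←

34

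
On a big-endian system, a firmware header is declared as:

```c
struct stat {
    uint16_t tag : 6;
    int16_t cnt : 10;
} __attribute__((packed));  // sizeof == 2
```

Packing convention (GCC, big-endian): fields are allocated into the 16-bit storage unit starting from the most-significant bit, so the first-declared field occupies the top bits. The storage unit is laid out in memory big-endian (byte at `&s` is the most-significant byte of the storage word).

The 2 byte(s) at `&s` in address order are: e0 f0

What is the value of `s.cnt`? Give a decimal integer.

[0]=0xe0 [1]=0xf0 (big-endian) → word 0xe0f0
tag [10+:6] = (word>>10) & 0x3f = 56
cnt [0+:10] = (word>>0) & 0x3ff = 240  ←
cnt signed 10b, MSB=0: value = 240

240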